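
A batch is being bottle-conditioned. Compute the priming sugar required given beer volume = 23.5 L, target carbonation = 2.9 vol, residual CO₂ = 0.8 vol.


sugar = (target − residual)·4.0·V
sugar = (2.9 − 0.8)·4.0·23.5

197.4000 g


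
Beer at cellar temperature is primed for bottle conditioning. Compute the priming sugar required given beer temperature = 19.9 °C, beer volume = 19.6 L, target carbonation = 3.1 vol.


residual = 14.695·(0.01821 + 0.09011·e^(−0.04·T));  sugar = (target − residual)·4.0·V
residual = 14.695·(0.01821 + 0.09011·e^(−0.04·19.9)) = 0.8650
sugar = (3.1 − 0.8650)·4.0·19.6

175.2266 g


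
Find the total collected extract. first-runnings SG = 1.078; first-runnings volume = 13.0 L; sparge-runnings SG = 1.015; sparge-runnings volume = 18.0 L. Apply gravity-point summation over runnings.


total = Σ (SG_i − 1)·1000·V_i
first = (1.078 − 1)·1000·13.0 = 1014.0000
sparge = (1.015 − 1)·1000·18.0 = 270.0000
total = 1014.0000 + 270.0000

1284.0000 gravity·L


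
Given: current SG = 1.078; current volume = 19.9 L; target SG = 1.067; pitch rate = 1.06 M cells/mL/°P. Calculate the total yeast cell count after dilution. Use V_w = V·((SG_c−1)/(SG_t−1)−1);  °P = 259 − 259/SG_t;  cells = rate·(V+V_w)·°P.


V_w = 19.9·((1.078−1)/(1.067−1)−1) = 3.2672
V_final = 19.9 + 3.2672 = 23.1672
°P = 259 − 259/1.067 = 16.2634
cells = 1.06·23.1672·16.2634

399.3824 billion cells


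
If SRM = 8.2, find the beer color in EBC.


EBC = SRM · 1.97
EBC = 8.2 · 1.97

16.1540 EBC


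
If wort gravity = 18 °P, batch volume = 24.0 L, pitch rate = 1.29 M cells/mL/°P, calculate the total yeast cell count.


cells (billions) = rate · V_L · °P
cells = 1.29 · 24.0 · 18

557.2800 billion cells


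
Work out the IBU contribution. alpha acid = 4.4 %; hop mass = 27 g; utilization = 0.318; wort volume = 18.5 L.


IBU = (α/100)·mass·U·1000 / V
IBU = (4.4/100)·27·0.318·1000 / 18.5

20.4208 IBU


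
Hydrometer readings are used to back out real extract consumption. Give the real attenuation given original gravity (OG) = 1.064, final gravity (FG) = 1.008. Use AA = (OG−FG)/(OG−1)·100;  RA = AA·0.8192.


AA = (1.064 − 1.008)/(1.064 − 1)·100 = 87.5000
RA = 87.5000·0.8192

71.6800 %


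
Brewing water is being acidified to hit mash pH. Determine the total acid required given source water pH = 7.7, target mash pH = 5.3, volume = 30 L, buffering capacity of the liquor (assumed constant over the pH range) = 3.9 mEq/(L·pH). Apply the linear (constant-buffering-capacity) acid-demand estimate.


acid = buffering capacity · (pH_source − pH_target) · V
acid = 3.9 · (7.7 − 5.3) · 30

280.8000 mEq


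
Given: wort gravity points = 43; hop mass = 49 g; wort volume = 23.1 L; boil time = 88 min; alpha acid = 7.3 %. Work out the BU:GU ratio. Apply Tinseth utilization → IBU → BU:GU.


U = 1.65·0.000125^(GP/1000)·(1−e^(−0.04t))/4.15;  IBU = (α/100)·m·U·1000/V;  BU:GU = IBU/GP
U = 1.65·0.000125^(43/1000)·(1−e^(−0.04·88))/4.15 = 0.2622
IBU = (7.3/100)·49·0.2622·1000/23.1 = 40.5939
BU:GU = 40.5939/43

0.9440


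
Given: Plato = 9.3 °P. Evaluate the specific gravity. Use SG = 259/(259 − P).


SG = 259/(259 − 9.3)

1.0372


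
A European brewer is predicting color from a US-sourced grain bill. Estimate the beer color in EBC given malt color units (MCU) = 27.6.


SRM = 1.4922·MCU^0.6859;  EBC = SRM·1.97
SRM = 1.4922·27.6^0.6859 = 14.5260
EBC = 14.5260·1.97

28.6163 EBC


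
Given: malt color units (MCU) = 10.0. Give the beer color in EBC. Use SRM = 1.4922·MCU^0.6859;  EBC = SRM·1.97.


SRM = 1.4922·10.0^0.6859 = 7.2398
EBC = 7.2398·1.97

14.2624 EBC


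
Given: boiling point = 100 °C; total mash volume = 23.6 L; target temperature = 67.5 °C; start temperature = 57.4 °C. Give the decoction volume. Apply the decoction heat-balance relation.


V_dec = V_total·(T_target − T_start)/(T_boil − T_start)
V_dec = 23.6·(67.5 − 57.4)/(100 − 57.4)

5.5953 L


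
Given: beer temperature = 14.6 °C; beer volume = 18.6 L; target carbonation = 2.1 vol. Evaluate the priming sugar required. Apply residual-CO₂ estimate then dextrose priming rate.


residual = 14.695·(0.01821 + 0.09011·e^(−0.04·T));  sugar = (target − residual)·4.0·V
residual = 14.695·(0.01821 + 0.09011·e^(−0.04·14.6)) = 1.0060
sugar = (2.1 − 1.0060)·4.0·18.6

81.3910 g


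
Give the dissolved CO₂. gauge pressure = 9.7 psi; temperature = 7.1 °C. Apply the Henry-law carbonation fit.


vols = (P + 14.695)·(0.01821 + 0.09011·e^(−0.04·T))
vols = (9.7 + 14.695)·(0.01821 + 0.09011·e^(−0.04·7.1))

2.0990 volumes


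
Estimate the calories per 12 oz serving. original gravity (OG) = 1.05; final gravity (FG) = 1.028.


ABW = (OG−FG)·131.25·0.79/FG;  °P = 259 − 259/SG (for OG→OE and FG→AE);  RE = 0.1808·OE + 0.8192·AE;  Cal = (6.9·ABW + 4·(RE−0.1))·FG·3.55
ABW = (1.05 − 1.028)·131.25·0.79/1.028 = 2.2190
OE = 259 − 259/1.05 = 12.3333 °P
AE = 259 − 259/1.028 = 7.0545 °P
RE = 0.1808·12.3333 + 0.8192·7.0545 = 8.0089 °P
Cal = (6.9·2.2190 + 4·(8.0089−0.1))·1.028·3.55

171.3270 kcal


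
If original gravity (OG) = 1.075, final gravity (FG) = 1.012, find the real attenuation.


AA = (OG−FG)/(OG−1)·100;  RA = AA·0.8192
AA = (1.075 − 1.012)/(1.075 − 1)·100 = 84.0000
RA = 84.0000·0.8192

68.8128 %


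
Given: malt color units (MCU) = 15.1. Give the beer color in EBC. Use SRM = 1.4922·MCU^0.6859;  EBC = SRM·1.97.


SRM = 1.4922·15.1^0.6859 = 9.6048
EBC = 9.6048·1.97

18.9214 EBC


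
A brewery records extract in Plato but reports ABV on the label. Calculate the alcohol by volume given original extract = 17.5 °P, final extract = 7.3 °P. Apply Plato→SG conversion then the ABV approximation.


SG = 259/(259 − P);  ABV = (OG − FG)·131.25
OG = 259/(259 − 17.5) = 1.0725
FG = 259/(259 − 7.3) = 1.0290
ABV = (1.0725 − 1.0290)·131.25

5.7043 % ABV


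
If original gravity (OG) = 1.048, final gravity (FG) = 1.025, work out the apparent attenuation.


AA = (OG − FG)/(OG − 1) · 100
AA = (1.048 − 1.025)/(1.048 − 1) · 100

47.9167 %


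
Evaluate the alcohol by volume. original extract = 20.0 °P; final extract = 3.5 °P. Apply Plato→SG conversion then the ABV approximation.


SG = 259/(259 − P);  ABV = (OG − FG)·131.25
OG = 259/(259 − 20.0) = 1.0837
FG = 259/(259 − 3.5) = 1.0137
ABV = (1.0837 − 1.0137)·131.25

9.1853 % ABV


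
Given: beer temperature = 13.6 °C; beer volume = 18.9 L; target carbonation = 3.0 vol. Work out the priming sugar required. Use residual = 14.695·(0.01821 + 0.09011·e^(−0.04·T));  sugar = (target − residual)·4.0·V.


residual = 14.695·(0.01821 + 0.09011·e^(−0.04·13.6)) = 1.0362
sugar = (3.0 − 1.0362)·4.0·18.9

148.4655 g


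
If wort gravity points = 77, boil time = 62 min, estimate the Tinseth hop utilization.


U = 1.65·0.000125^(GP/1000) · (1 − e^(−0.04·t))/4.15
bigness = 1.65·0.000125^(77/1000) = 0.8259
boil_factor = (1 − e^(−0.04·62))/4.15 = 0.2208
U = 0.8259 · 0.2208

0.1824


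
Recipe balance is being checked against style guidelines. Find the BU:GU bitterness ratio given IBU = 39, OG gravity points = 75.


BU:GU = IBU / OG_points
BU:GU = 39 / 75

0.5200


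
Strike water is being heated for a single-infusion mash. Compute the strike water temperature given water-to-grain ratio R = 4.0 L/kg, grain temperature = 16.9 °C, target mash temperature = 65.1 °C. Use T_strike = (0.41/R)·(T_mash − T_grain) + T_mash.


T_strike = (0.41/4.0)·(65.1 − 16.9) + 65.1

70.0405 °C


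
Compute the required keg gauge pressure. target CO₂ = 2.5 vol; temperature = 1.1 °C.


psi = vols/(0.01821 + 0.09011·e^(−0.04·T)) − 14.695
psi = 2.5/(0.01821 + 0.09011·e^(−0.04·1.1)) − 14.695

9.2419 psi


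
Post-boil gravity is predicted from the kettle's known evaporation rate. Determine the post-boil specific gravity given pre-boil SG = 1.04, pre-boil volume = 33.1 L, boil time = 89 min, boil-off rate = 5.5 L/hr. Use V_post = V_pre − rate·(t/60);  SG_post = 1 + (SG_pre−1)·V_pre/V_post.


V_post = 33.1 − 5.5·(89/60) = 24.9417
SG_post = 1 + (1.04 − 1)·33.1/24.9417

1.0531


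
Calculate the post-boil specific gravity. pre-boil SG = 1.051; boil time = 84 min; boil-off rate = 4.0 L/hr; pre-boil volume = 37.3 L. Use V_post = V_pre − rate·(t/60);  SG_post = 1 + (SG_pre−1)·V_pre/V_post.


V_post = 37.3 − 4.0·(84/60) = 31.7000
SG_post = 1 + (1.051 − 1)·37.3/31.7000

1.0600


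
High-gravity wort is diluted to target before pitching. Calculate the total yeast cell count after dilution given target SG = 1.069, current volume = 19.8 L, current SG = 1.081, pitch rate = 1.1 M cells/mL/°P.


V_w = V·((SG_c−1)/(SG_t−1)−1);  °P = 259 − 259/SG_t;  cells = rate·(V+V_w)·°P
V_w = 19.8·((1.081−1)/(1.069−1)−1) = 3.4435
V_final = 19.8 + 3.4435 = 23.2435
°P = 259 − 259/1.069 = 16.7175
cells = 1.1·23.2435·16.7175

427.4300 billion cells


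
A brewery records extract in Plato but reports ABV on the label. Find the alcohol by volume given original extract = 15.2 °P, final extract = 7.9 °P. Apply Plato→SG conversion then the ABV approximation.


SG = 259/(259 − P);  ABV = (OG − FG)·131.25
OG = 259/(259 − 15.2) = 1.0623
FG = 259/(259 − 7.9) = 1.0315
ABV = (1.0623 − 1.0315)·131.25

4.0536 % ABV


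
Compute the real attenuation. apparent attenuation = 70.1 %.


RA = AA · 0.8192
RA = 70.1 · 0.8192

57.4259 %


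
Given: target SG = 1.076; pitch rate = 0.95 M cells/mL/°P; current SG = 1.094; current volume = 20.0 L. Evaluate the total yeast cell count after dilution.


V_w = V·((SG_c−1)/(SG_t−1)−1);  °P = 259 − 259/SG_t;  cells = rate·(V+V_w)·°P
V_w = 20.0·((1.094−1)/(1.076−1)−1) = 4.7368
V_final = 20.0 + 4.7368 = 24.7368
°P = 259 − 259/1.076 = 18.2937
cells = 0.95·24.7368·18.2937

429.9015 billion cells


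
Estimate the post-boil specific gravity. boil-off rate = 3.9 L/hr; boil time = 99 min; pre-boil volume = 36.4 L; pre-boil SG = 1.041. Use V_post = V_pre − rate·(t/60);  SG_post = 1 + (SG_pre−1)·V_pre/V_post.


V_post = 36.4 − 3.9·(99/60) = 29.9650
SG_post = 1 + (1.041 − 1)·36.4/29.9650

1.0498


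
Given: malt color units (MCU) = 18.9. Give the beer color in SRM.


SRM = 1.4922 · MCU^0.6859
SRM = 1.4922 · 18.9^0.6859

11.2035 SRM


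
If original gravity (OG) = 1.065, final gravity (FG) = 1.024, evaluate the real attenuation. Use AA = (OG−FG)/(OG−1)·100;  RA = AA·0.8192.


AA = (1.065 − 1.024)/(1.065 − 1)·100 = 63.0769
RA = 63.0769·0.8192

51.6726 %


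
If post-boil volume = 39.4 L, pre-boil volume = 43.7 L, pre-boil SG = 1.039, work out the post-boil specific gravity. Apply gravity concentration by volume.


SG_post = 1 + (SG_pre − 1)·V_pre/V_post
pts_pre = (1.039 − 1)·1000 = 39.0000
pts_post = 39.0000·43.7/39.4 = 43.2563
SG_post = 1 + 43.2563/1000

1.0433


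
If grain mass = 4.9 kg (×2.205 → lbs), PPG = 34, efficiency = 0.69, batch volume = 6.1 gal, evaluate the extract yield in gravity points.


points = lbs × PPG × eff / vol
lbs = 4.9 × 2.205 = 10.8045
points = 10.8045 × 34 × 0.69 / 6.1

41.5530 points


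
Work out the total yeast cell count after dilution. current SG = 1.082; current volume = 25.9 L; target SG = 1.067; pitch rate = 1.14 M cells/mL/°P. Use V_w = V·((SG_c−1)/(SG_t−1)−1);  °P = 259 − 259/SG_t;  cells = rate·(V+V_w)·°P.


V_w = 25.9·((1.082−1)/(1.067−1)−1) = 5.7985
V_final = 25.9 + 5.7985 = 31.6985
°P = 259 − 259/1.067 = 16.2634
cells = 1.14·31.6985·16.2634

587.6975 billion cells


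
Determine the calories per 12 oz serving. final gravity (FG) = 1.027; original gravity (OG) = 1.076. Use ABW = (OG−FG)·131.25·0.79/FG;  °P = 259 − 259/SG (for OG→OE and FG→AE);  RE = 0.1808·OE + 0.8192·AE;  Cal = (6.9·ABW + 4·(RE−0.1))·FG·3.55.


ABW = (1.076 − 1.027)·131.25·0.79/1.027 = 4.9471
OE = 259 − 259/1.076 = 18.2937 °P
AE = 259 − 259/1.027 = 6.8092 °P
RE = 0.1808·18.2937 + 0.8192·6.8092 = 8.8856 °P
Cal = (6.9·4.9471 + 4·(8.8856−0.1))·1.027·3.55

252.5747 kcal


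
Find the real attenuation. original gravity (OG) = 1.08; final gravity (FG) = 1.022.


AA = (OG−FG)/(OG−1)·100;  RA = AA·0.8192
AA = (1.08 − 1.022)/(1.08 − 1)·100 = 72.5000
RA = 72.5000·0.8192

59.3920 %


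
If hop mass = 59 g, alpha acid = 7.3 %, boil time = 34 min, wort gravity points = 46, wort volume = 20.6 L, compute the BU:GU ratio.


U = 1.65·0.000125^(GP/1000)·(1−e^(−0.04t))/4.15;  IBU = (α/100)·m·U·1000/V;  BU:GU = IBU/GP
U = 1.65·0.000125^(46/1000)·(1−e^(−0.04·34))/4.15 = 0.1955
IBU = (7.3/100)·59·0.1955·1000/20.6 = 40.8685
BU:GU = 40.8685/46

0.8884


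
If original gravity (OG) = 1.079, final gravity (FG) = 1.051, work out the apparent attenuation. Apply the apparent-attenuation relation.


AA = (OG − FG)/(OG − 1) · 100
AA = (1.079 − 1.051)/(1.079 − 1) · 100

35.4430 %


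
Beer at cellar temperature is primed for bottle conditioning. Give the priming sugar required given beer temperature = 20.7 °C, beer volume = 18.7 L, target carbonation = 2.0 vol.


residual = 14.695·(0.01821 + 0.09011·e^(−0.04·T));  sugar = (target − residual)·4.0·V
residual = 14.695·(0.01821 + 0.09011·e^(−0.04·20.7)) = 0.8462
sugar = (2.0 − 0.8462)·4.0·18.7

86.3077 g


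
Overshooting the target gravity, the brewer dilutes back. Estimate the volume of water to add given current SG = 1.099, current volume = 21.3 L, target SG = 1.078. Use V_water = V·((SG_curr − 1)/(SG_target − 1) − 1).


V_water = 21.3·((1.099 − 1)/(1.078 − 1) − 1)

5.7346 L


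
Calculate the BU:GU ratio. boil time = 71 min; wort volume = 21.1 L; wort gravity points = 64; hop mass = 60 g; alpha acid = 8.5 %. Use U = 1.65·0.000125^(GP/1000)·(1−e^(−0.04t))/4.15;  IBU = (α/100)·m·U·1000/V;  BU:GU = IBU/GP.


U = 1.65·0.000125^(64/1000)·(1−e^(−0.04·71))/4.15 = 0.2106
IBU = (8.5/100)·60·0.2106·1000/21.1 = 50.9073
BU:GU = 50.9073/64

0.7954


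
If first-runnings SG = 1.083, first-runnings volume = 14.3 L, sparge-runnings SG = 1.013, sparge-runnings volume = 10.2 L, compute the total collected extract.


total = Σ (SG_i − 1)·1000·V_i
first = (1.083 − 1)·1000·14.3 = 1186.9000
sparge = (1.013 − 1)·1000·10.2 = 132.6000
total = 1186.9000 + 132.6000

1319.5000 gravity·L


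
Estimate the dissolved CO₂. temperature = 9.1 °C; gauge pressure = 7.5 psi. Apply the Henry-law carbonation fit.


vols = (P + 14.695)·(0.01821 + 0.09011·e^(−0.04·T))
vols = (7.5 + 14.695)·(0.01821 + 0.09011·e^(−0.04·9.1))

1.7939 volumes


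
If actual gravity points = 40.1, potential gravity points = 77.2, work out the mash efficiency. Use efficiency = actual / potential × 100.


efficiency = 40.1 / 77.2 × 100

51.9430 %


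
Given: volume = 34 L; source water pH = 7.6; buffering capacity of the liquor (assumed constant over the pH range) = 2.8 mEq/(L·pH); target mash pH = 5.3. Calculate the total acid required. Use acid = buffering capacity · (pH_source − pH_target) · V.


acid = 2.8 · (7.6 − 5.3) · 34

218.9600 mEq


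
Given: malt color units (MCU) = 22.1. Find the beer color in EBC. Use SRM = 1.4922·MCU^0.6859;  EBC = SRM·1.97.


SRM = 1.4922·22.1^0.6859 = 12.4723
EBC = 12.4723·1.97

24.5704 EBC


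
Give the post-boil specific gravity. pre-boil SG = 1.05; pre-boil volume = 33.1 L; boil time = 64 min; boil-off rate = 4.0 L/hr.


V_post = V_pre − rate·(t/60);  SG_post = 1 + (SG_pre−1)·V_pre/V_post
V_post = 33.1 − 4.0·(64/60) = 28.8333
SG_post = 1 + (1.05 − 1)·33.1/28.8333

1.0574


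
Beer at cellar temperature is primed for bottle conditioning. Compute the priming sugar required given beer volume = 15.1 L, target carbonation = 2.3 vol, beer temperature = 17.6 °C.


residual = 14.695·(0.01821 + 0.09011·e^(−0.04·T));  sugar = (target − residual)·4.0·V
residual = 14.695·(0.01821 + 0.09011·e^(−0.04·17.6)) = 0.9225
sugar = (2.3 − 0.9225)·4.0·15.1

83.1990 g


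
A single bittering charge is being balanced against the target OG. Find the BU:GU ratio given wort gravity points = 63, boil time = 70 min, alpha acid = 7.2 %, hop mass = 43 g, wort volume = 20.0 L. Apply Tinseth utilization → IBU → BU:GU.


U = 1.65·0.000125^(GP/1000)·(1−e^(−0.04t))/4.15;  IBU = (α/100)·m·U·1000/V;  BU:GU = IBU/GP
U = 1.65·0.000125^(63/1000)·(1−e^(−0.04·70))/4.15 = 0.2120
IBU = (7.2/100)·43·0.2120·1000/20.0 = 32.8145
BU:GU = 32.8145/63

0.5209


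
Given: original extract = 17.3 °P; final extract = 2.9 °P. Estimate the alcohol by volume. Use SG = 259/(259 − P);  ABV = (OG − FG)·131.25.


OG = 259/(259 − 17.3) = 1.0716
FG = 259/(259 − 2.9) = 1.0113
ABV = (1.0716 − 1.0113)·131.25

7.9082 % ABV


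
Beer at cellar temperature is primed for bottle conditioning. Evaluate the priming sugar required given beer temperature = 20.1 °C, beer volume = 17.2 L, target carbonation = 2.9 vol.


residual = 14.695·(0.01821 + 0.09011·e^(−0.04·T));  sugar = (target − residual)·4.0·V
residual = 14.695·(0.01821 + 0.09011·e^(−0.04·20.1)) = 0.8602
sugar = (2.9 − 0.8602)·4.0·17.2

140.3378 g


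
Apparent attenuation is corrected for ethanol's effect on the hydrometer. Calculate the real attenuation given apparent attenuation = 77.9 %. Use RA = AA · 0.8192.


RA = 77.9 · 0.8192

63.8157 %


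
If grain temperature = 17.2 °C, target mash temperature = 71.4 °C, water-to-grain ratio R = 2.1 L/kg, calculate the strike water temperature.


T_strike = (0.41/R)·(T_mash − T_grain) + T_mash
T_strike = (0.41/2.1)·(71.4 − 17.2) + 71.4

81.9819 °C


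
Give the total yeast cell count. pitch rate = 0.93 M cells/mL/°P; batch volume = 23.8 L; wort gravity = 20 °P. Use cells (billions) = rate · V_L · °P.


cells = 0.93 · 23.8 · 20

442.6800 billion cells


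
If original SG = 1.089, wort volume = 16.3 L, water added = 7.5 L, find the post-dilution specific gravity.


SG_new = 1 + (SG_old − 1)·V_old/(V_old + V_water)
pts = (1.089 − 1)·1000·16.3/(16.3 + 7.5) = 60.9538
SG_new = 1 + 60.9538/1000

1.0610


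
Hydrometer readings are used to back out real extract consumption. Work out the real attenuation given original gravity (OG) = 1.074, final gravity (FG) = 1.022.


AA = (OG−FG)/(OG−1)·100;  RA = AA·0.8192
AA = (1.074 − 1.022)/(1.074 − 1)·100 = 70.2703
RA = 70.2703·0.8192

57.5654 %


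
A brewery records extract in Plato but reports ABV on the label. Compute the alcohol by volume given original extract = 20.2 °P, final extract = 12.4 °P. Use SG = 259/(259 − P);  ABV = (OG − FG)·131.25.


OG = 259/(259 − 20.2) = 1.0846
FG = 259/(259 − 12.4) = 1.0503
ABV = (1.0846 − 1.0503)·131.25

4.5026 % ABV


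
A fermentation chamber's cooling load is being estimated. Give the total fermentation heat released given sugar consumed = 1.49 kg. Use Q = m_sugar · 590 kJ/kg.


Q = 1.49 · 590

879.1000 kJ


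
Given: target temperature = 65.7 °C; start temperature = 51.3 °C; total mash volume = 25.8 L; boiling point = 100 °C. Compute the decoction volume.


V_dec = V_total·(T_target − T_start)/(T_boil − T_start)
V_dec = 25.8·(65.7 − 51.3)/(100 − 51.3)

7.6287 L


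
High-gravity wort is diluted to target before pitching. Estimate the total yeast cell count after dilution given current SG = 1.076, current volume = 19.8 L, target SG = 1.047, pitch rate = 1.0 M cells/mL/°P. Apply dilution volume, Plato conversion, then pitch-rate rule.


V_w = V·((SG_c−1)/(SG_t−1)−1);  °P = 259 − 259/SG_t;  cells = rate·(V+V_w)·°P
V_w = 19.8·((1.076−1)/(1.047−1)−1) = 12.2170
V_final = 19.8 + 12.2170 = 32.0170
°P = 259 − 259/1.047 = 11.6266
cells = 1.0·32.0170·11.6266

372.2476 billion cells


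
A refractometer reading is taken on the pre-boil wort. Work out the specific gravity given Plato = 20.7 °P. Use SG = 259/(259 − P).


SG = 259/(259 − 20.7)

1.0869


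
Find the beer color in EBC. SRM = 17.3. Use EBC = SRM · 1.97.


EBC = 17.3 · 1.97

34.0810 EBC


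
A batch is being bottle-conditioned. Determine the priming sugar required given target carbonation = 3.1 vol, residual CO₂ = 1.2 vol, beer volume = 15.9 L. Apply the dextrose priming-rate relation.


sugar = (target − residual)·4.0·V
sugar = (3.1 − 1.2)·4.0·15.9

120.8400 g


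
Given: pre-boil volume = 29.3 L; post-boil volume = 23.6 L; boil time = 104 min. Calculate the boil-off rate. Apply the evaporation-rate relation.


rate = (V_pre − V_post) / (t_min/60)
rate = (29.3 − 23.6) / (104/60)

3.2885 L/hr


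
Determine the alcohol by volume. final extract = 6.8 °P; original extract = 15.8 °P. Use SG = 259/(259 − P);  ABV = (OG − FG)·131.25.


OG = 259/(259 − 15.8) = 1.0650
FG = 259/(259 − 6.8) = 1.0270
ABV = (1.0650 − 1.0270)·131.25

4.9881 % ABV


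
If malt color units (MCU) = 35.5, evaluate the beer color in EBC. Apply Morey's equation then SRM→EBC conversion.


SRM = 1.4922·MCU^0.6859;  EBC = SRM·1.97
SRM = 1.4922·35.5^0.6859 = 17.2635
EBC = 17.2635·1.97

34.0091 EBC


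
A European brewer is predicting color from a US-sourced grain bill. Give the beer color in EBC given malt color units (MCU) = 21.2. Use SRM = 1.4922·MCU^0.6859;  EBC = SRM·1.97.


SRM = 1.4922·21.2^0.6859 = 12.1216
EBC = 12.1216·1.97

23.8796 EBC


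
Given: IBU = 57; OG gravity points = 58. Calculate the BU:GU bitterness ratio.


BU:GU = IBU / OG_points
BU:GU = 57 / 58

0.9828


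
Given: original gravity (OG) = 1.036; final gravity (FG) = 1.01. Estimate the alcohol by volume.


ABV = (OG − FG) · 131.25
ABV = (1.036 − 1.01) · 131.25

3.4125 % ABV


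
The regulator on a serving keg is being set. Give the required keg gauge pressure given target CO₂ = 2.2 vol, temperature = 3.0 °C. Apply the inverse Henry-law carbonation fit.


psi = vols/(0.01821 + 0.09011·e^(−0.04·T)) − 14.695
psi = 2.2/(0.01821 + 0.09011·e^(−0.04·3.0)) − 14.695

7.7241 psi


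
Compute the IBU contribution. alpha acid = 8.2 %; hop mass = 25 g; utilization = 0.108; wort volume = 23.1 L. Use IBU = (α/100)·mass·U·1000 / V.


IBU = (8.2/100)·25·0.108·1000 / 23.1

9.5844 IBU


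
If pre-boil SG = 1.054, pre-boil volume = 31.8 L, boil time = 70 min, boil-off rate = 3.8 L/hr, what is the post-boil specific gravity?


V_post = V_pre − rate·(t/60);  SG_post = 1 + (SG_pre−1)·V_pre/V_post
V_post = 31.8 − 3.8·(70/60) = 27.3667
SG_post = 1 + (1.054 − 1)·31.8/27.3667

1.0627


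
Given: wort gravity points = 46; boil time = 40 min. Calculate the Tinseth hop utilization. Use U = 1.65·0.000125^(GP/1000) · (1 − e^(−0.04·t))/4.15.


bigness = 1.65·0.000125^(46/1000) = 1.0913
boil_factor = (1 − e^(−0.04·40))/4.15 = 0.1923
U = 1.0913 · 0.1923

0.2099


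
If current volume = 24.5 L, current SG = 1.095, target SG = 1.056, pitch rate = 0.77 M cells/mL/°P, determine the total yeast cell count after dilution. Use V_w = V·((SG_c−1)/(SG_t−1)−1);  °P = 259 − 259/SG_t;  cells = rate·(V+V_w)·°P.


V_w = 24.5·((1.095−1)/(1.056−1)−1) = 17.0625
V_final = 24.5 + 17.0625 = 41.5625
°P = 259 − 259/1.056 = 13.7348
cells = 0.77·41.5625·13.7348

439.5581 billion cells


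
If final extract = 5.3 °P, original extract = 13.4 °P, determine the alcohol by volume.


SG = 259/(259 − P);  ABV = (OG − FG)·131.25
OG = 259/(259 − 13.4) = 1.0546
FG = 259/(259 − 5.3) = 1.0209
ABV = (1.0546 − 1.0209)·131.25

4.4191 % ABV


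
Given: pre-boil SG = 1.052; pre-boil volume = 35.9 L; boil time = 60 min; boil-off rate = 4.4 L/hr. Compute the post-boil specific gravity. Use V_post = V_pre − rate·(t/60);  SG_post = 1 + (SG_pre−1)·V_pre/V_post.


V_post = 35.9 − 4.4·(60/60) = 31.5000
SG_post = 1 + (1.052 − 1)·35.9/31.5000

1.0593


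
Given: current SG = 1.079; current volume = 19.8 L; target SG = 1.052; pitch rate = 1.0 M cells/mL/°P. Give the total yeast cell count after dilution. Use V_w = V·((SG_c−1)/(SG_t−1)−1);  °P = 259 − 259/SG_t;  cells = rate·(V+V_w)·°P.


V_w = 19.8·((1.079−1)/(1.052−1)−1) = 10.2808
V_final = 19.8 + 10.2808 = 30.0808
°P = 259 − 259/1.052 = 12.8023
cells = 1.0·30.0808·12.8023

385.1025 billion cells


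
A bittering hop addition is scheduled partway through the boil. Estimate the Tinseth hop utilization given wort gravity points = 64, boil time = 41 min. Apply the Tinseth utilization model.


U = 1.65·0.000125^(GP/1000) · (1 − e^(−0.04·t))/4.15
bigness = 1.65·0.000125^(64/1000) = 0.9283
boil_factor = (1 − e^(−0.04·41))/4.15 = 0.1942
U = 0.9283 · 0.1942

0.1803


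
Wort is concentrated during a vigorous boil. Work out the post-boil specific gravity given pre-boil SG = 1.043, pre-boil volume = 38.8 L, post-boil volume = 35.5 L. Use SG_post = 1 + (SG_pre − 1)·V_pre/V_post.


pts_pre = (1.043 − 1)·1000 = 43.0000
pts_post = 43.0000·38.8/35.5 = 46.9972
SG_post = 1 + 46.9972/1000

1.0470


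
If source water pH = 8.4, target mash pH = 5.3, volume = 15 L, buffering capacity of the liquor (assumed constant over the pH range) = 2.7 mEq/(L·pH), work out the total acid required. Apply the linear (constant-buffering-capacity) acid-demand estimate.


acid = buffering capacity · (pH_source − pH_target) · V
acid = 2.7 · (8.4 − 5.3) · 15

125.5500 mEq


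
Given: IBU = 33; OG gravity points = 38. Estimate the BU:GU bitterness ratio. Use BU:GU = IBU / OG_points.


BU:GU = 33 / 38

0.8684


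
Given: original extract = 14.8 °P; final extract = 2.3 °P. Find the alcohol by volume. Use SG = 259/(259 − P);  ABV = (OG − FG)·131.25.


OG = 259/(259 − 14.8) = 1.0606
FG = 259/(259 − 2.3) = 1.0090
ABV = (1.0606 − 1.0090)·131.25

6.7786 % ABV


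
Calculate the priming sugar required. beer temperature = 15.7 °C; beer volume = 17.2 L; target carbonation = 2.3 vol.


residual = 14.695·(0.01821 + 0.09011·e^(−0.04·T));  sugar = (target − residual)·4.0·V
residual = 14.695·(0.01821 + 0.09011·e^(−0.04·15.7)) = 0.9742
sugar = (2.3 − 0.9742)·4.0·17.2

91.2117 g


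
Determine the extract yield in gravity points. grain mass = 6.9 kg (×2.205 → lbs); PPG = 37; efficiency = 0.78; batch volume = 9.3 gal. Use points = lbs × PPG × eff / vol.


lbs = 6.9 × 2.205 = 15.2145
points = 15.2145 × 37 × 0.78 / 9.3

47.2140 points


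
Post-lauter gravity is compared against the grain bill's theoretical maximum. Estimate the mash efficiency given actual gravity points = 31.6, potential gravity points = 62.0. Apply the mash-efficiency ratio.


efficiency = actual / potential × 100
efficiency = 31.6 / 62.0 × 100

50.9677 %


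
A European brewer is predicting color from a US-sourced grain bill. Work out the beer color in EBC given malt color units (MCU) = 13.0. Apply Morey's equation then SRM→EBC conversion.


SRM = 1.4922·MCU^0.6859;  EBC = SRM·1.97
SRM = 1.4922·13.0^0.6859 = 8.6672
EBC = 8.6672·1.97

17.0745 EBC


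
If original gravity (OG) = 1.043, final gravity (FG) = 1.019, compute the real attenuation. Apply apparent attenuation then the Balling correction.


AA = (OG−FG)/(OG−1)·100;  RA = AA·0.8192
AA = (1.043 − 1.019)/(1.043 − 1)·100 = 55.8140
RA = 55.8140·0.8192

45.7228 %


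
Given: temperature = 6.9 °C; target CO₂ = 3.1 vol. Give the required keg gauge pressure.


psi = vols/(0.01821 + 0.09011·e^(−0.04·T)) − 14.695
psi = 3.1/(0.01821 + 0.09011·e^(−0.04·6.9)) − 14.695

21.1073 psi


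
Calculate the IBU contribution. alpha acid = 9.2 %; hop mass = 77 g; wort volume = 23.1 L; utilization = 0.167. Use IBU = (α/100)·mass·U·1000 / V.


IBU = (9.2/100)·77·0.167·1000 / 23.1

51.2133 IBU


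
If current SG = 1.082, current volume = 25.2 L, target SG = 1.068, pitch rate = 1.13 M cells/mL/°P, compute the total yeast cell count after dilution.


V_w = V·((SG_c−1)/(SG_t−1)−1);  °P = 259 − 259/SG_t;  cells = rate·(V+V_w)·°P
V_w = 25.2·((1.082−1)/(1.068−1)−1) = 5.1882
V_final = 25.2 + 5.1882 = 30.3882
°P = 259 − 259/1.068 = 16.4906
cells = 1.13·30.3882·16.4906

566.2671 billion cells


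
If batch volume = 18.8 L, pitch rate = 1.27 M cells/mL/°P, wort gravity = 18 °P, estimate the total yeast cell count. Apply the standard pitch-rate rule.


cells (billions) = rate · V_L · °P
cells = 1.27 · 18.8 · 18

429.7680 billion cells


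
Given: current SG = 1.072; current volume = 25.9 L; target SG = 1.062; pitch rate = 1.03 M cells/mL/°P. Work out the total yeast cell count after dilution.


V_w = V·((SG_c−1)/(SG_t−1)−1);  °P = 259 − 259/SG_t;  cells = rate·(V+V_w)·°P
V_w = 25.9·((1.072−1)/(1.062−1)−1) = 4.1774
V_final = 25.9 + 4.1774 = 30.0774
°P = 259 − 259/1.062 = 15.1205
cells = 1.03·30.0774·15.1205

468.4300 billion cells


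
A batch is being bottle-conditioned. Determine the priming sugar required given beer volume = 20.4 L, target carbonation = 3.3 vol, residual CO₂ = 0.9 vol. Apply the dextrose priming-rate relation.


sugar = (target − residual)·4.0·V
sugar = (3.3 − 0.9)·4.0·20.4

195.8400 g


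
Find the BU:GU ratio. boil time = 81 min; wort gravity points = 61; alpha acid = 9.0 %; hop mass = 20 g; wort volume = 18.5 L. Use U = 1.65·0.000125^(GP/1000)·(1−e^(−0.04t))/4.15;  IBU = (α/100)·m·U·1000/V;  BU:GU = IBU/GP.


U = 1.65·0.000125^(61/1000)·(1−e^(−0.04·81))/4.15 = 0.2208
IBU = (9.0/100)·20·0.2208·1000/18.5 = 21.4831
BU:GU = 21.4831/61

0.3522


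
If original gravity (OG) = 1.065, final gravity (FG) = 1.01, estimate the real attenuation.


AA = (OG−FG)/(OG−1)·100;  RA = AA·0.8192
AA = (1.065 − 1.01)/(1.065 − 1)·100 = 84.6154
RA = 84.6154·0.8192

69.3169 %


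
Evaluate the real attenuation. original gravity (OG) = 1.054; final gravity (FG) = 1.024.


AA = (OG−FG)/(OG−1)·100;  RA = AA·0.8192
AA = (1.054 − 1.024)/(1.054 − 1)·100 = 55.5556
RA = 55.5556·0.8192

45.5111 %


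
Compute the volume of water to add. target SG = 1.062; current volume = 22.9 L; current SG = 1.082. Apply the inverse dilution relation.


V_water = V·((SG_curr − 1)/(SG_target − 1) − 1)
V_water = 22.9·((1.082 − 1)/(1.062 − 1) − 1)

7.3871 L


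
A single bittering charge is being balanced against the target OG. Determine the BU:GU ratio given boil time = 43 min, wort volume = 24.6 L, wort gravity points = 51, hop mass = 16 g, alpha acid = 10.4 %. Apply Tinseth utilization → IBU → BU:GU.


U = 1.65·0.000125^(GP/1000)·(1−e^(−0.04t))/4.15;  IBU = (α/100)·m·U·1000/V;  BU:GU = IBU/GP
U = 1.65·0.000125^(51/1000)·(1−e^(−0.04·43))/4.15 = 0.2064
IBU = (10.4/100)·16·0.2064·1000/24.6 = 13.9606
BU:GU = 13.9606/51

0.2737


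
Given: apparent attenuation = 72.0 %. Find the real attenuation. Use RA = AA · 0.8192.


RA = 72.0 · 0.8192

58.9824 %


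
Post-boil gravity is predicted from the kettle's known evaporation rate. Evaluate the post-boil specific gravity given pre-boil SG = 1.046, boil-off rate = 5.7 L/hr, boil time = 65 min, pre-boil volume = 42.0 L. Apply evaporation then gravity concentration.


V_post = V_pre − rate·(t/60);  SG_post = 1 + (SG_pre−1)·V_pre/V_post
V_post = 42.0 − 5.7·(65/60) = 35.8250
SG_post = 1 + (1.046 − 1)·42.0/35.8250

1.0539


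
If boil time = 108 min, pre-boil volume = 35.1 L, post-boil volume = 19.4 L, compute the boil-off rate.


rate = (V_pre − V_post) / (t_min/60)
rate = (35.1 − 19.4) / (108/60)

8.7222 L/hr


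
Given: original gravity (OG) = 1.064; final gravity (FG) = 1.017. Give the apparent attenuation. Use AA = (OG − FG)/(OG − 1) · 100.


AA = (1.064 − 1.017)/(1.064 − 1) · 100

73.4375 %


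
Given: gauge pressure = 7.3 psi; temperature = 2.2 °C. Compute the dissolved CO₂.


vols = (P + 14.695)·(0.01821 + 0.09011·e^(−0.04·T))
vols = (7.3 + 14.695)·(0.01821 + 0.09011·e^(−0.04·2.2))

2.2155 volumes


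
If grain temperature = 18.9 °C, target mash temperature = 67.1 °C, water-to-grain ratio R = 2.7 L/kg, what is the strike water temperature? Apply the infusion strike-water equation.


T_strike = (0.41/R)·(T_mash − T_grain) + T_mash
T_strike = (0.41/2.7)·(67.1 − 18.9) + 67.1

74.4193 °C


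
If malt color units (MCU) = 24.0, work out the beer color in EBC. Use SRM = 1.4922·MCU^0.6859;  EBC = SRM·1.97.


SRM = 1.4922·24.0^0.6859 = 13.1982
EBC = 13.1982·1.97

26.0004 EBC


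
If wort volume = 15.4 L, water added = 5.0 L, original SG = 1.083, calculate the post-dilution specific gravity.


SG_new = 1 + (SG_old − 1)·V_old/(V_old + V_water)
pts = (1.083 − 1)·1000·15.4/(15.4 + 5.0) = 62.6569
SG_new = 1 + 62.6569/1000

1.0627


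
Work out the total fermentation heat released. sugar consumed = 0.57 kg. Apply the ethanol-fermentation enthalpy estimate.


Q = m_sugar · 590 kJ/kg
Q = 0.57 · 590

336.3000 kJ


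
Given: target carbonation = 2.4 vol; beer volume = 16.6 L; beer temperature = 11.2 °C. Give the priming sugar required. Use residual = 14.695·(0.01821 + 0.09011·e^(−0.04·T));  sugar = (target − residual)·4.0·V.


residual = 14.695·(0.01821 + 0.09011·e^(−0.04·11.2)) = 1.1136
sugar = (2.4 − 1.1136)·4.0·16.6

85.4162 g


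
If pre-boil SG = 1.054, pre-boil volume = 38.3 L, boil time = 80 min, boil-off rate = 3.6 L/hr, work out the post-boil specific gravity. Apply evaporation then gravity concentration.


V_post = V_pre − rate·(t/60);  SG_post = 1 + (SG_pre−1)·V_pre/V_post
V_post = 38.3 − 3.6·(80/60) = 33.5000
SG_post = 1 + (1.054 − 1)·38.3/33.5000

1.0617


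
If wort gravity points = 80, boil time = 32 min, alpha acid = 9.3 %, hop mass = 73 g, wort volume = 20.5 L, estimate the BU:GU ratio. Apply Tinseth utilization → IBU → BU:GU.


U = 1.65·0.000125^(GP/1000)·(1−e^(−0.04t))/4.15;  IBU = (α/100)·m·U·1000/V;  BU:GU = IBU/GP
U = 1.65·0.000125^(80/1000)·(1−e^(−0.04·32))/4.15 = 0.1399
IBU = (9.3/100)·73·0.1399·1000/20.5 = 46.3186
BU:GU = 46.3186/80

0.5790


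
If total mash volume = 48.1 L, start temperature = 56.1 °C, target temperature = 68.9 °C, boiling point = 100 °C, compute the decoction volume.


V_dec = V_total·(T_target − T_start)/(T_boil − T_start)
V_dec = 48.1·(68.9 − 56.1)/(100 − 56.1)

14.0246 L


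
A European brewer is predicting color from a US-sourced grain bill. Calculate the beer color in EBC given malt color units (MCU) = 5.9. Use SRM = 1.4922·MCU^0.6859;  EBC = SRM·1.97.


SRM = 1.4922·5.9^0.6859 = 5.0414
EBC = 5.0414·1.97

9.9316 EBC


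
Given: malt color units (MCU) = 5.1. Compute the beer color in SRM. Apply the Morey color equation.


SRM = 1.4922 · MCU^0.6859
SRM = 1.4922 · 5.1^0.6859

4.5619 SRM


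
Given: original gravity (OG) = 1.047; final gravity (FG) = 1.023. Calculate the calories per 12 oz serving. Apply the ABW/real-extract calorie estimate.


ABW = (OG−FG)·131.25·0.79/FG;  °P = 259 − 259/SG (for OG→OE and FG→AE);  RE = 0.1808·OE + 0.8192·AE;  Cal = (6.9·ABW + 4·(RE−0.1))·FG·3.55
ABW = (1.047 − 1.023)·131.25·0.79/1.023 = 2.4326
OE = 259 − 259/1.047 = 11.6266 °P
AE = 259 − 259/1.023 = 5.8231 °P
RE = 0.1808·11.6266 + 0.8192·5.8231 = 6.8723 °P
Cal = (6.9·2.4326 + 4·(6.8723−0.1))·1.023·3.55

159.3349 kcal


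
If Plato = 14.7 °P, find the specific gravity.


SG = 259/(259 − P)
SG = 259/(259 − 14.7)

1.0602


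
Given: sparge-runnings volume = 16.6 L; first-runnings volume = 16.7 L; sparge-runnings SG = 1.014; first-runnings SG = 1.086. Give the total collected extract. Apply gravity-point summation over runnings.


total = Σ (SG_i − 1)·1000·V_i
first = (1.086 − 1)·1000·16.7 = 1436.2000
sparge = (1.014 − 1)·1000·16.6 = 232.4000
total = 1436.2000 + 232.4000

1668.6000 gravity·L


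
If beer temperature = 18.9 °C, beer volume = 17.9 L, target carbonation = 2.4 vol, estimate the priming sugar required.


residual = 14.695·(0.01821 + 0.09011·e^(−0.04·T));  sugar = (target − residual)·4.0·V
residual = 14.695·(0.01821 + 0.09011·e^(−0.04·18.9)) = 0.8893
sugar = (2.4 − 0.8893)·4.0·17.9

108.1628 g


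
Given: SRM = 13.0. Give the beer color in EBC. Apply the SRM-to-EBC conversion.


EBC = SRM · 1.97
EBC = 13.0 · 1.97

25.6100 EBC


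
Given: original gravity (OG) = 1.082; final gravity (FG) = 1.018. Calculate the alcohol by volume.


ABV = (OG − FG) · 131.25
ABV = (1.082 − 1.018) · 131.25

8.4000 % ABV


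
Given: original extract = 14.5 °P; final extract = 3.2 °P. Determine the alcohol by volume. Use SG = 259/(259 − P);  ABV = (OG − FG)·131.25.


OG = 259/(259 − 14.5) = 1.0593
FG = 259/(259 − 3.2) = 1.0125
ABV = (1.0593 − 1.0125)·131.25

6.1418 % ABV


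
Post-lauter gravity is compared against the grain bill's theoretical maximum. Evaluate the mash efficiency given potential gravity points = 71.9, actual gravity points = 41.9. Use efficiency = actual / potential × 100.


efficiency = 41.9 / 71.9 × 100

58.2754 %


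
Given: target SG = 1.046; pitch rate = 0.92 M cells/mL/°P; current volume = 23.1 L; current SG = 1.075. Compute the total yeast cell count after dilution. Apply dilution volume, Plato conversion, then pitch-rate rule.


V_w = V·((SG_c−1)/(SG_t−1)−1);  °P = 259 − 259/SG_t;  cells = rate·(V+V_w)·°P
V_w = 23.1·((1.075−1)/(1.046−1)−1) = 14.5630
V_final = 23.1 + 14.5630 = 37.6630
°P = 259 − 259/1.046 = 11.3901
cells = 0.92·37.6630·11.3901

394.6655 billion cells


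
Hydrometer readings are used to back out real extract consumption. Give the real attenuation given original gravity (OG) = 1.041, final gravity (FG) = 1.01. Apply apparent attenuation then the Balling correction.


AA = (OG−FG)/(OG−1)·100;  RA = AA·0.8192
AA = (1.041 − 1.01)/(1.041 − 1)·100 = 75.6098
RA = 75.6098·0.8192

61.9395 %


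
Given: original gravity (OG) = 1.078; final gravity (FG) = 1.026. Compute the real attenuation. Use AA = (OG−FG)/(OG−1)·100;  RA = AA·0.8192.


AA = (1.078 − 1.026)/(1.078 − 1)·100 = 66.6667
RA = 66.6667·0.8192

54.6133 %


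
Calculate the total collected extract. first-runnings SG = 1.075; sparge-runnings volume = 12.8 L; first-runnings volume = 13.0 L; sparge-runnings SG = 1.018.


total = Σ (SG_i − 1)·1000·V_i
first = (1.075 − 1)·1000·13.0 = 975.0000
sparge = (1.018 − 1)·1000·12.8 = 230.4000
total = 975.0000 + 230.4000

1205.4000 gravity·L


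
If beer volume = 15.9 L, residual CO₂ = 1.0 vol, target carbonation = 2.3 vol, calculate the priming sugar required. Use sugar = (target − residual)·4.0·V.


sugar = (2.3 − 1.0)·4.0·15.9

82.6800 g


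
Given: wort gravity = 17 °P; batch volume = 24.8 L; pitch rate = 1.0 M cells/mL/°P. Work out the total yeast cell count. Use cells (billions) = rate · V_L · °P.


cells = 1.0 · 24.8 · 17

421.6000 billion cells


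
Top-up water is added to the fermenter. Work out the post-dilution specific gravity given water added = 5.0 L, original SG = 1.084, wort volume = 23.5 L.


SG_new = 1 + (SG_old − 1)·V_old/(V_old + V_water)
pts = (1.084 − 1)·1000·23.5/(23.5 + 5.0) = 69.2632
SG_new = 1 + 69.2632/1000

1.0693


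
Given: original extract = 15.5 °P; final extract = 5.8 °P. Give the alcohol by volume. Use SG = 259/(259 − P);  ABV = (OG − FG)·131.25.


OG = 259/(259 − 15.5) = 1.0637
FG = 259/(259 − 5.8) = 1.0229
ABV = (1.0637 − 1.0229)·131.25

5.3482 % ABV
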